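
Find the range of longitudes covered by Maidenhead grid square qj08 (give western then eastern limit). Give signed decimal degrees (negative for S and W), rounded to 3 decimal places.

140.000, 142.000

Field Q=16, J=9: +16·20° lon, +9·10° lat → SW at lon 140°, lat 0°.
Square 0, 8: +0·2° lon, +8·1° lat → SW at lon 140°, lat 8°.
Cell spans 2° lon × 1° lat.
west 140.000, east 142.000.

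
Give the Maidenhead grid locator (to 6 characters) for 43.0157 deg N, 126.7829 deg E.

PN33ja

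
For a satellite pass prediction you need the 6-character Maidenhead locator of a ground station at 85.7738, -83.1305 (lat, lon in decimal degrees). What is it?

ER85ks

Shift to the Maidenhead origin (180°W, 90°S): lon 96.8695, lat 175.7738.
Field (20°×10°, letters A–R): 96.8695/20 → 4 → E, 175.7738/10 → 17 → R; chars ER.
Square (2°×1°, digits 0–9): 16.8695/2 → 8, 5.7738/1 → 5; chars 85.
Subsquare (5′×2.5′, letters a–x): 0.8695/0.0833333 → 10 → k, 0.7738/0.0416667 → 18 → s; chars ks.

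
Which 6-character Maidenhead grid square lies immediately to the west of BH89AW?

Longitude subsquare a = 0; −1 → -1, wraps to 23 = x, carry into square.
Longitude square 8; −1 → 7.
The latitude characters are unchanged.

BH79xw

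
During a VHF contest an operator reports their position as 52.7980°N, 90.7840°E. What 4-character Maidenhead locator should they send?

Shift to the Maidenhead origin (180°W, 90°S): lon 270.78, lat 142.80.
Field: lon ⌊270.78/20⌋ = 13 → N; lat ⌊142.80/10⌋ = 14 → O.
Square: lon ⌊10.78/2⌋ = 5; lat ⌊2.80/1⌋ = 2.

NO52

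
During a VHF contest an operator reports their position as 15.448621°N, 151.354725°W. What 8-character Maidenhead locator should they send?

BK45hk77

Offset from 180°W / 90°S: lon 28.64527°, lat 105.44862°.
Field: lon ⌊28.64527/20⌋ = 1 → B; lat ⌊105.44862/10⌋ = 10 → K.
Square: lon ⌊8.64527/2⌋ = 4; lat ⌊5.44862/1⌋ = 5.
Subsquare: lon ⌊0.64527/0.0833333⌋ = 7 → h; lat ⌊0.44862/0.0416667⌋ = 10 → k.
Extended square: lon ⌊0.06194/0.00833333⌋ = 7; lat ⌊0.03195/0.00416667⌋ = 7.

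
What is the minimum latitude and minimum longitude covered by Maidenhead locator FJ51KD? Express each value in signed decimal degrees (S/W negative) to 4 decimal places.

1.1250, -69.1667

Field F=5, J=9: +5·20° lon, +9·10° lat → SW at lon -80°, lat 0°.
Square 5, 1: +5·2° lon, +1·1° lat → SW at lon -70°, lat 1°.
Subsquare k=10, d=3: +10·0.0833333° lon, +3·0.0416667° lat → SW at lon -69.1667°, lat 1.125°.
latitude 1.1250, longitude -69.1667.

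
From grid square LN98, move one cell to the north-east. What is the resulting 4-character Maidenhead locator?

MN09

Longitude square 9; +1 → 10, wraps to 0, carry into field.
Longitude field L = 11; +1 → 12 = M.
Latitude square 8; +1 → 9.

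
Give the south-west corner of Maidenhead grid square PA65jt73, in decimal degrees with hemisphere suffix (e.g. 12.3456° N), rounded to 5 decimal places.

Field P=15, A=0: +15·20° lon, +0·10° lat → SW at lon 120°, lat -90°.
Square 6, 5: +6·2° lon, +5·1° lat → SW at lon 132°, lat -85°.
Subsquare j=9, t=19: +9·0.0833333° lon, +19·0.0416667° lat → SW at lon 132.75°, lat -84.2083°.
Extended square 7, 3: +7·0.00833333° lon, +3·0.00416667° lat → SW at lon 132.808°, lat -84.1958°.
latitude 84.19583° S, longitude 132.80833° E.

84.19583° S, 132.80833° E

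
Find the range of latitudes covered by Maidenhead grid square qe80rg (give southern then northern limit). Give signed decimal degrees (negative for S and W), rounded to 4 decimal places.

-49.7500, -49.7083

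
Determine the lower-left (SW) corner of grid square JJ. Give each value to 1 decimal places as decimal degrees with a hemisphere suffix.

0.0° N, 0.0° E

Field J=9, J=9: +9·20° lon, +9·10° lat → SW at lon 0°, lat 0°.
latitude 0.0° N, longitude 0.0° E.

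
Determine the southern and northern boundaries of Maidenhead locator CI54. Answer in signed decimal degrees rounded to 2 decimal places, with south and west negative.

Field C=2, I=8: +2·20° lon, +8·10° lat → SW at lon -140°, lat -10°.
Square 5, 4: +5·2° lon, +4·1° lat → SW at lon -130°, lat -6°.
Cell spans 2° lon × 1° lat.
south -6.00, north -5.00.

-6.00, -5.00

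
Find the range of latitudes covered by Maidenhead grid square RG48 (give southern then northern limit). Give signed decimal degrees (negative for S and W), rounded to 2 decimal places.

-22.00, -21.00

Field R=17, G=6: +17·20° lon, +6·10° lat → SW at lon 160°, lat -30°.
Square 4, 8: +4·2° lon, +8·1° lat → SW at lon 168°, lat -22°.
Cell spans 2° lon × 1° lat.
south -22.00, north -21.00.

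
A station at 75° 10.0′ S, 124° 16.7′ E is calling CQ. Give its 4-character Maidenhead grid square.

Shift to the Maidenhead origin (180°W, 90°S): lon 304.28, lat 14.83.
Field: lon ⌊304.28/20⌋ = 15 → P; lat ⌊14.83/10⌋ = 1 → B.
Square: lon ⌊4.28/2⌋ = 2; lat ⌊4.83/1⌋ = 4.

PB24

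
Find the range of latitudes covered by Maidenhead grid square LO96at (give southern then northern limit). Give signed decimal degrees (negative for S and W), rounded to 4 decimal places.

56.7917, 56.8333

Field L=11, O=14: +11·20° lon, +14·10° lat → SW at lon 40°, lat 50°.
Square 9, 6: +9·2° lon, +6·1° lat → SW at lon 58°, lat 56°.
Subsquare a=0, t=19: +0·0.0833333° lon, +19·0.0416667° lat → SW at lon 58°, lat 56.7917°.
Cell spans 0.0833333° lon × 0.0416667° lat.
south 56.7917, north 56.8333.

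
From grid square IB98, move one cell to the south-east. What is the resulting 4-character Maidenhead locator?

JB07

Longitude square 9; +1 → 10, wraps to 0, carry into field.
Longitude field I = 8; +1 → 9 = J.
Latitude square 8; −1 → 7.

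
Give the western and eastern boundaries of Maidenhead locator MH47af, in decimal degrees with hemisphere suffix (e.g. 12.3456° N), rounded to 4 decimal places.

68.0000° E, 68.0833° E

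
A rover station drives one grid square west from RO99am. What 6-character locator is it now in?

RO89xm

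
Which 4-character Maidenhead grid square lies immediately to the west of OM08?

NM98

Longitude square 0; −1 → -1, wraps to 9, carry into field.
Longitude field O = 14; −1 → 13 = N.
The latitude characters are unchanged.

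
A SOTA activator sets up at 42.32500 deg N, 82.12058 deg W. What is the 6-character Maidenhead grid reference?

Add 180° to longitude and 90° to latitude: 97.8794, 132.3250.
Field: 97.8794/20 → 4 → E, 132.3250/10 → 13 → N; chars EN.
Square: 17.8794/2 → 8, 2.3250/1 → 2; chars 82.
Subsquare: 1.8794/0.0833333 → 22 → w, 0.3250/0.0416667 → 7 → h; chars wh.

EN82wh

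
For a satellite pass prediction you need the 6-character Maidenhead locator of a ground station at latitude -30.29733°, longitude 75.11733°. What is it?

MF79nq

Shift to the Maidenhead origin (180°W, 90°S): lon 255.1173, lat 59.7027.
Field: lon ⌊255.1173/20⌋ = 12 → M; lat ⌊59.7027/10⌋ = 5 → F.
Square: lon ⌊15.1173/2⌋ = 7; lat ⌊9.7027/1⌋ = 9.
Subsquare: lon ⌊1.1173/0.0833333⌋ = 13 → n; lat ⌊0.7027/0.0416667⌋ = 16 → q.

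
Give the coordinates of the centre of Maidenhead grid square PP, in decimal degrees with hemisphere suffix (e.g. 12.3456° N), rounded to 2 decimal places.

65.00° N, 130.00° E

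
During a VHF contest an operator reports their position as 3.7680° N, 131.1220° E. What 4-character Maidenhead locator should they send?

Offset from 180°W / 90°S: lon 311.12°, lat 93.77°.
Field (20°×10°, letters A–R): 311.12/20 → 15 → P, 93.77/10 → 9 → J; chars PJ.
Square (2°×1°, digits 0–9): 11.12/2 → 5, 3.77/1 → 3; chars 53.

PJ53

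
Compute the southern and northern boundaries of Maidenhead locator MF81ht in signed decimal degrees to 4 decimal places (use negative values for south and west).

Field M=12, F=5: +12·20° lon, +5·10° lat → SW at lon 60°, lat -40°.
Square 8, 1: +8·2° lon, +1·1° lat → SW at lon 76°, lat -39°.
Subsquare h=7, t=19: +7·0.0833333° lon, +19·0.0416667° lat → SW at lon 76.5833°, lat -38.2083°.
Cell spans 0.0833333° lon × 0.0416667° lat.
south -38.2083, north -38.1667.

-38.2083, -38.1667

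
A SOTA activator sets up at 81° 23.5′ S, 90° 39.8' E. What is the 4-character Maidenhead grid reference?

NA58

Shift to the Maidenhead origin (180°W, 90°S): lon 270.66, lat 8.61.
Field: lon ⌊270.66/20⌋ = 13 → N; lat ⌊8.61/10⌋ = 0 → A.
Square: lon ⌊10.66/2⌋ = 5; lat ⌊8.61/1⌋ = 8.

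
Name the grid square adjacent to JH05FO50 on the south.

Latitude extended square 0; −1 → -1, wraps to 9, carry into subsquare.
Latitude subsquare o = 14; −1 → 13 = n.
The longitude characters are unchanged.

JH05fn59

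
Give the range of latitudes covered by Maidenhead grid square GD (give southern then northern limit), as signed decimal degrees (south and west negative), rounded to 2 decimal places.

-60.00, -50.00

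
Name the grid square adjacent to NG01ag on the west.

MG91xg

Longitude subsquare a = 0; −1 → -1, wraps to 23 = x, carry into square.
Longitude square 0; −1 → -1, wraps to 9, carry into field.
Longitude field N = 13; −1 → 12 = M.
The latitude characters are unchanged.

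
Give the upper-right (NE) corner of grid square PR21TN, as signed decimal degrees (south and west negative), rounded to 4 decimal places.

81.5833, 125.6667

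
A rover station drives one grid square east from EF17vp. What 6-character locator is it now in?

EF17wp

Longitude subsquare v = 21; +1 → 22 = w.
The latitude characters are unchanged.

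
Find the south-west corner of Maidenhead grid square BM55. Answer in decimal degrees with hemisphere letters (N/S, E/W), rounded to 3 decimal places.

Field B=1, M=12: +1·20° lon, +12·10° lat → SW at lon -160°, lat 30°.
Square 5, 5: +5·2° lon, +5·1° lat → SW at lon -150°, lat 35°.
latitude 35.000° N, longitude 150.000° W.

35.000° N, 150.000° W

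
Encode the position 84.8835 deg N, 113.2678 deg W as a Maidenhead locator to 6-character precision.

Shift to the Maidenhead origin (180°W, 90°S): lon 66.7322, lat 174.8835.
Field: lon ⌊66.7322/20⌋ = 3 → D; lat ⌊174.8835/10⌋ = 17 → R.
Square: lon ⌊6.7322/2⌋ = 3; lat ⌊4.8835/1⌋ = 4.
Subsquare: lon ⌊0.7322/0.0833333⌋ = 8 → i; lat ⌊0.8835/0.0416667⌋ = 21 → v.

DR34iv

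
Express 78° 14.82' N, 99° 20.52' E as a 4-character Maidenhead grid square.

NQ98

Shift to the Maidenhead origin (180°W, 90°S): lon 279.34, lat 168.25.
Field (20°×10°, letters A–R): 279.34/20 → 13 → N, 168.25/10 → 16 → Q; chars NQ.
Square (2°×1°, digits 0–9): 19.34/2 → 9, 8.25/1 → 8; chars 98.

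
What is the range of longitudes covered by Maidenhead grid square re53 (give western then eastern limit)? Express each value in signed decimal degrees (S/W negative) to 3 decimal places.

Field R=17, E=4: +17·20° lon, +4·10° lat → SW at lon 160°, lat -50°.
Square 5, 3: +5·2° lon, +3·1° lat → SW at lon 170°, lat -47°.
Cell spans 2° lon × 1° lat.
west 170.000, east 172.000.

170.000, 172.000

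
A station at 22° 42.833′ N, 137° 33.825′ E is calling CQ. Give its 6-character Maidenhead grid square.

PL82sr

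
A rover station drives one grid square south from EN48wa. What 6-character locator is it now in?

EN47wx

Latitude subsquare a = 0; −1 → -1, wraps to 23 = x, carry into square.
Latitude square 8; −1 → 7.
The longitude characters are unchanged.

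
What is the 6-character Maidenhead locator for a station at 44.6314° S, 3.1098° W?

IE85ki

Shift to the Maidenhead origin (180°W, 90°S): lon 176.8902, lat 45.3686.
Field: lon ⌊176.8902/20⌋ = 8 → I; lat ⌊45.3686/10⌋ = 4 → E.
Square: lon ⌊16.8902/2⌋ = 8; lat ⌊5.3686/1⌋ = 5.
Subsquare: lon ⌊0.8902/0.0833333⌋ = 10 → k; lat ⌊0.3686/0.0416667⌋ = 8 → i.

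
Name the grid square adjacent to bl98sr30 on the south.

BL98sq39

Latitude extended square 0; −1 → -1, wraps to 9, carry into subsquare.
Latitude subsquare r = 17; −1 → 16 = q.
The longitude characters are unchanged.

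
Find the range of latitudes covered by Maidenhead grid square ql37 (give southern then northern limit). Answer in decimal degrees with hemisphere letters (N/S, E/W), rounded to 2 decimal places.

27.00° N, 28.00° N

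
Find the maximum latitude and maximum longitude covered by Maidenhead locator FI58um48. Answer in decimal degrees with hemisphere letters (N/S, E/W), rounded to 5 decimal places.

1.46250° S, 68.29167° W

Field F=5, I=8: +5·20° lon, +8·10° lat → SW at lon -80°, lat -10°.
Square 5, 8: +5·2° lon, +8·1° lat → SW at lon -70°, lat -2°.
Subsquare u=20, m=12: +20·0.0833333° lon, +12·0.0416667° lat → SW at lon -68.3333°, lat -1.5°.
Extended square 4, 8: +4·0.00833333° lon, +8·0.00416667° lat → SW at lon -68.3°, lat -1.46667°.
Cell spans 0.00833333° lon × 0.00416667° lat. NE corner is SW corner plus one full cell.
latitude 1.46250° S, longitude 68.29167° W.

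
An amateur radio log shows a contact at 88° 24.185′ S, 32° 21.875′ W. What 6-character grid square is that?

HA31to

Add 180° to longitude and 90° to latitude: 147.6354, 1.5969.
Field: lon ⌊147.6354/20⌋ = 7 → H; lat ⌊1.5969/10⌋ = 0 → A.
Square: lon ⌊7.6354/2⌋ = 3; lat ⌊1.5969/1⌋ = 1.
Subsquare: lon ⌊1.6354/0.0833333⌋ = 19 → t; lat ⌊0.5969/0.0416667⌋ = 14 → o.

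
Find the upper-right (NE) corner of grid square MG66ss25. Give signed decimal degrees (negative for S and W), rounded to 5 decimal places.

-23.22500, 73.52500

Field M=12, G=6: +12·20° lon, +6·10° lat → SW at lon 60°, lat -30°.
Square 6, 6: +6·2° lon, +6·1° lat → SW at lon 72°, lat -24°.
Subsquare s=18, s=18: +18·0.0833333° lon, +18·0.0416667° lat → SW at lon 73.5°, lat -23.25°.
Extended square 2, 5: +2·0.00833333° lon, +5·0.00416667° lat → SW at lon 73.5167°, lat -23.2292°.
Cell spans 0.00833333° lon × 0.00416667° lat. NE corner is SW corner plus one full cell.
latitude -23.22500, longitude 73.52500.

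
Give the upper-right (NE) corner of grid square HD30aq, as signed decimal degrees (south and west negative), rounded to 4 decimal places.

Field H=7, D=3: +7·20° lon, +3·10° lat → SW at lon -40°, lat -60°.
Square 3, 0: +3·2° lon, +0·1° lat → SW at lon -34°, lat -60°.
Subsquare a=0, q=16: +0·0.0833333° lon, +16·0.0416667° lat → SW at lon -34°, lat -59.3333°.
Cell spans 0.0833333° lon × 0.0416667° lat. NE corner is SW corner plus one full cell.
latitude -59.2917, longitude -33.9167.

-59.2917, -33.9167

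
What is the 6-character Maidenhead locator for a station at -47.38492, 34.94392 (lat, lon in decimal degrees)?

Add 180° to longitude and 90° to latitude: 214.9439, 42.6151.
Field (20°×10°, letters A–R): 214.9439/20 → 10 → K, 42.6151/10 → 4 → E; chars KE.
Square (2°×1°, digits 0–9): 14.9439/2 → 7, 2.6151/1 → 2; chars 72.
Subsquare (5′×2.5′, letters a–x): 0.9439/0.0833333 → 11 → l, 0.6151/0.0416667 → 14 → o; chars lo.

KE72lo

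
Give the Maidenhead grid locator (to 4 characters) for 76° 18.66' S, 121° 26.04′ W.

Shift to the Maidenhead origin (180°W, 90°S): lon 58.57, lat 13.69.
Field: lon ⌊58.57/20⌋ = 2 → C; lat ⌊13.69/10⌋ = 1 → B.
Square: lon ⌊18.57/2⌋ = 9; lat ⌊3.69/1⌋ = 3.

CB93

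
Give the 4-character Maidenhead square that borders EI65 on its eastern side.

Longitude square 6; +1 → 7.
The latitude characters are unchanged.

EI75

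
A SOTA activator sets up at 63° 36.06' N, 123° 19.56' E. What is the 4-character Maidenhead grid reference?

Offset from 180°W / 90°S: lon 303.33°, lat 153.60°.
Field: 303.33/20 → 15 → P, 153.60/10 → 15 → P; chars PP.
Square: 3.33/2 → 1, 3.60/1 → 3; chars 13.

PP13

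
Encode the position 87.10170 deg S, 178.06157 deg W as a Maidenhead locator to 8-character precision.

Add 180° to longitude and 90° to latitude: 1.93843, 2.89830.
Field (20°×10°, letters A–R): 1.93843/20 → 0 → A, 2.89830/10 → 0 → A; chars AA.
Square (2°×1°, digits 0–9): 1.93843/2 → 0, 2.89830/1 → 2; chars 02.
Subsquare (5′×2.5′, letters a–x): 1.93843/0.0833333 → 23 → x, 0.89830/0.0416667 → 21 → v; chars xv.
Extended square (30″×15″, digits 0–9): 0.02176/0.00833333 → 2, 0.02330/0.00416667 → 5; chars 25.

AA02xv25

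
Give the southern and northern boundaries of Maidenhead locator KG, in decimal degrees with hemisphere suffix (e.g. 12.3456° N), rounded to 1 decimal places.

Field K=10, G=6: +10·20° lon, +6·10° lat → SW at lon 20°, lat -30°.
Cell spans 20° lon × 10° lat.
south 30.0° S, north 20.0° S.

30.0° S, 20.0° S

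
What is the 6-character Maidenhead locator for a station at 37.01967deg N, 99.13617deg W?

Add 180° to longitude and 90° to latitude: 80.8638, 127.0197.
Field (20°×10°, letters A–R): 80.8638/20 → 4 → E, 127.0197/10 → 12 → M; chars EM.
Square (2°×1°, digits 0–9): 0.8638/2 → 0, 7.0197/1 → 7; chars 07.
Subsquare (5′×2.5′, letters a–x): 0.8638/0.0833333 → 10 → k, 0.0197/0.0416667 → 0 → a; chars ka.

EM07ka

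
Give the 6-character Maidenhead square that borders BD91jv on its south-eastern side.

BD91ku

Longitude subsquare j = 9; +1 → 10 = k.
Latitude subsquare v = 21; −1 → 20 = u.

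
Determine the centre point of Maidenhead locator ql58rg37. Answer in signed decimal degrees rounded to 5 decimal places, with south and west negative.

28.28125, 151.44583

Field Q=16, L=11: +16·20° lon, +11·10° lat → SW at lon 140°, lat 20°.
Square 5, 8: +5·2° lon, +8·1° lat → SW at lon 150°, lat 28°.
Subsquare r=17, g=6: +17·0.0833333° lon, +6·0.0416667° lat → SW at lon 151.417°, lat 28.25°.
Extended square 3, 7: +3·0.00833333° lon, +7·0.00416667° lat → SW at lon 151.442°, lat 28.2792°.
Cell spans 0.00833333° lon × 0.00416667° lat. Centre is SW corner plus half of each.
latitude 28.28125, longitude 151.44583.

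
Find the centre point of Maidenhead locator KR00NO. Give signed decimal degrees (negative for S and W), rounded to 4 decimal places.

Field K=10, R=17: +10·20° lon, +17·10° lat → SW at lon 20°, lat 80°.
Square 0, 0: +0·2° lon, +0·1° lat → SW at lon 20°, lat 80°.
Subsquare n=13, o=14: +13·0.0833333° lon, +14·0.0416667° lat → SW at lon 21.0833°, lat 80.5833°.
Cell spans 0.0833333° lon × 0.0416667° lat. Centre is SW corner plus half of each.
latitude 80.6042, longitude 21.1250.

80.6042, 21.1250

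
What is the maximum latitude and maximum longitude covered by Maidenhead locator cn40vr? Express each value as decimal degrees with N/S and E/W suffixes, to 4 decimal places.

Field C=2, N=13: +2·20° lon, +13·10° lat → SW at lon -140°, lat 40°.
Square 4, 0: +4·2° lon, +0·1° lat → SW at lon -132°, lat 40°.
Subsquare v=21, r=17: +21·0.0833333° lon, +17·0.0416667° lat → SW at lon -130.25°, lat 40.7083°.
Cell spans 0.0833333° lon × 0.0416667° lat. NE corner is SW corner plus one full cell.
latitude 40.7500° N, longitude 130.1667° W.

40.7500° N, 130.1667° W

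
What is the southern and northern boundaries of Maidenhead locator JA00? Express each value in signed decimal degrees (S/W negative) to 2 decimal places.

-90.00, -89.00

Field J=9, A=0: +9·20° lon, +0·10° lat → SW at lon 0°, lat -90°.
Square 0, 0: +0·2° lon, +0·1° lat → SW at lon 0°, lat -90°.
Cell spans 2° lon × 1° lat.
south -90.00, north -89.00.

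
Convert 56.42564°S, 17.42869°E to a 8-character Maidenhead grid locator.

JD83rn17

Add 180° to longitude and 90° to latitude: 197.42869, 33.57436.
Field: 197.42869/20 → 9 → J, 33.57436/10 → 3 → D; chars JD.
Square: 17.42869/2 → 8, 3.57436/1 → 3; chars 83.
Subsquare: 1.42869/0.0833333 → 17 → r, 0.57436/0.0416667 → 13 → n; chars rn.
Extended square: 0.01202/0.00833333 → 1, 0.03269/0.00416667 → 7; chars 17.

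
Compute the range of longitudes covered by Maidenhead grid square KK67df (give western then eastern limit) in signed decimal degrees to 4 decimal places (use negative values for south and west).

Field K=10, K=10: +10·20° lon, +10·10° lat → SW at lon 20°, lat 10°.
Square 6, 7: +6·2° lon, +7·1° lat → SW at lon 32°, lat 17°.
Subsquare d=3, f=5: +3·0.0833333° lon, +5·0.0416667° lat → SW at lon 32.25°, lat 17.2083°.
Cell spans 0.0833333° lon × 0.0416667° lat.
west 32.2500, east 32.3333.

32.2500, 32.3333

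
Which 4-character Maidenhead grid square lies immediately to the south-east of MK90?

NJ09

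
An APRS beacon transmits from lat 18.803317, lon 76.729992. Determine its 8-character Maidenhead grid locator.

MK88it72

Add 180° to longitude and 90° to latitude: 256.72999, 108.80332.
Field: 256.72999/20 → 12 → M, 108.80332/10 → 10 → K; chars MK.
Square: 16.72999/2 → 8, 8.80332/1 → 8; chars 88.
Subsquare: 0.72999/0.0833333 → 8 → i, 0.80332/0.0416667 → 19 → t; chars it.
Extended square: 0.06333/0.00833333 → 7, 0.01165/0.00416667 → 2; chars 72.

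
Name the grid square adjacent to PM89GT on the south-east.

PM89hs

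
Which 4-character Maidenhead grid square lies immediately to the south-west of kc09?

JC98

Longitude square 0; −1 → -1, wraps to 9, carry into field.
Longitude field K = 10; −1 → 9 = J.
Latitude square 9; −1 → 8.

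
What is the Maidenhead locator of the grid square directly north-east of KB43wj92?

Longitude extended square 9; +1 → 10, wraps to 0, carry into subsquare.
Longitude subsquare w = 22; +1 → 23 = x.
Latitude extended square 2; +1 → 3.

KB43xj03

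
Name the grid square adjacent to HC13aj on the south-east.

HC13bi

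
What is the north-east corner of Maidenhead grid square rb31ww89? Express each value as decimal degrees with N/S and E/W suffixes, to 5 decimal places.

Field R=17, B=1: +17·20° lon, +1·10° lat → SW at lon 160°, lat -80°.
Square 3, 1: +3·2° lon, +1·1° lat → SW at lon 166°, lat -79°.
Subsquare w=22, w=22: +22·0.0833333° lon, +22·0.0416667° lat → SW at lon 167.833°, lat -78.0833°.
Extended square 8, 9: +8·0.00833333° lon, +9·0.00416667° lat → SW at lon 167.9°, lat -78.0458°.
Cell spans 0.00833333° lon × 0.00416667° lat. NE corner is SW corner plus one full cell.
latitude 78.04167° S, longitude 167.90833° E.

78.04167° S, 167.90833° E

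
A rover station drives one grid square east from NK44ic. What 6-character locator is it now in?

Longitude subsquare i = 8; +1 → 9 = j.
The latitude characters are unchanged.

NK44jc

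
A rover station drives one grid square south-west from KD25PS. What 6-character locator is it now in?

KD25or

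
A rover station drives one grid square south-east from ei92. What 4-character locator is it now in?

Longitude square 9; +1 → 10, wraps to 0, carry into field.
Longitude field E = 4; +1 → 5 = F.
Latitude square 2; −1 → 1.

FI01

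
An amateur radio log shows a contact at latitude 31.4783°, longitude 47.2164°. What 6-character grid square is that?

Shift to the Maidenhead origin (180°W, 90°S): lon 227.2164, lat 121.4783.
Field: 227.2164/20 → 11 → L, 121.4783/10 → 12 → M; chars LM.
Square: 7.2164/2 → 3, 1.4783/1 → 1; chars 31.
Subsquare: 1.2164/0.0833333 → 14 → o, 0.4783/0.0416667 → 11 → l; chars ol.

LM31ol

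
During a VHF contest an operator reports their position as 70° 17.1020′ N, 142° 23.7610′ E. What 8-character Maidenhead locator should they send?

QQ10eg78

Add 180° to longitude and 90° to latitude: 322.39602, 160.28503.
Field: lon ⌊322.39602/20⌋ = 16 → Q; lat ⌊160.28503/10⌋ = 16 → Q.
Square: lon ⌊2.39602/2⌋ = 1; lat ⌊0.28503/1⌋ = 0.
Subsquare: lon ⌊0.39602/0.0833333⌋ = 4 → e; lat ⌊0.28503/0.0416667⌋ = 6 → g.
Extended square: lon ⌊0.06268/0.00833333⌋ = 7; lat ⌊0.03503/0.00416667⌋ = 8.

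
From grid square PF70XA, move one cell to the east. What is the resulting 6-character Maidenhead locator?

Longitude subsquare x = 23; +1 → 24, wraps to 0 = a, carry into square.
Longitude square 7; +1 → 8.
The latitude characters are unchanged.

PF80aa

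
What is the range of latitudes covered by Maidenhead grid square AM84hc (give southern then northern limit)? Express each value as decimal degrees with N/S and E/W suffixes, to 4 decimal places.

34.0833° N, 34.1250° N

Field A=0, M=12: +0·20° lon, +12·10° lat → SW at lon -180°, lat 30°.
Square 8, 4: +8·2° lon, +4·1° lat → SW at lon -164°, lat 34°.
Subsquare h=7, c=2: +7·0.0833333° lon, +2·0.0416667° lat → SW at lon -163.417°, lat 34.0833°.
Cell spans 0.0833333° lon × 0.0416667° lat.
south 34.0833° N, north 34.1250° N.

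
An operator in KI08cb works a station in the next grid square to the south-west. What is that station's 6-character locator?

KI08ba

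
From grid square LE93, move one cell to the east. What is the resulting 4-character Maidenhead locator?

ME03

Longitude square 9; +1 → 10, wraps to 0, carry into field.
Longitude field L = 11; +1 → 12 = M.
The latitude characters are unchanged.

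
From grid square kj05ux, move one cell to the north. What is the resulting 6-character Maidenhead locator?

KJ06ua

Latitude subsquare x = 23; +1 → 24, wraps to 0 = a, carry into square.
Latitude square 5; +1 → 6.
The longitude characters are unchanged.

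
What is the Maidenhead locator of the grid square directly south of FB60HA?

Latitude subsquare a = 0; −1 → -1, wraps to 23 = x, carry into square.
Latitude square 0; −1 → -1, wraps to 9, carry into field.
Latitude field B = 1; −1 → 0 = A.
The longitude characters are unchanged.

FA69hx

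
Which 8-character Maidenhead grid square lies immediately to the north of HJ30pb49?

Latitude extended square 9; +1 → 10, wraps to 0, carry into subsquare.
Latitude subsquare b = 1; +1 → 2 = c.
The longitude characters are unchanged.

HJ30pc40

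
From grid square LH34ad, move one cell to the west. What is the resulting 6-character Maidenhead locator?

LH24xd

Longitude subsquare a = 0; −1 → -1, wraps to 23 = x, carry into square.
Longitude square 3; −1 → 2.
The latitude characters are unchanged.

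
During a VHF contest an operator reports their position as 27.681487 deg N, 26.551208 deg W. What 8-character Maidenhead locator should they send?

HL67rq33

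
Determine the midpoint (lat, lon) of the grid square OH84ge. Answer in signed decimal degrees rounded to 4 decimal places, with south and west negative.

-15.8125, 116.5417

Field O=14, H=7: +14·20° lon, +7·10° lat → SW at lon 100°, lat -20°.
Square 8, 4: +8·2° lon, +4·1° lat → SW at lon 116°, lat -16°.
Subsquare g=6, e=4: +6·0.0833333° lon, +4·0.0416667° lat → SW at lon 116.5°, lat -15.8333°.
Cell spans 0.0833333° lon × 0.0416667° lat. Centre is SW corner plus half of each.
latitude -15.8125, longitude 116.5417.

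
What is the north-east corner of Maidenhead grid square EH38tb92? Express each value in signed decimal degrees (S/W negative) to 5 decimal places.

Field E=4, H=7: +4·20° lon, +7·10° lat → SW at lon -100°, lat -20°.
Square 3, 8: +3·2° lon, +8·1° lat → SW at lon -94°, lat -12°.
Subsquare t=19, b=1: +19·0.0833333° lon, +1·0.0416667° lat → SW at lon -92.4167°, lat -11.9583°.
Extended square 9, 2: +9·0.00833333° lon, +2·0.00416667° lat → SW at lon -92.3417°, lat -11.95°.
Cell spans 0.00833333° lon × 0.00416667° lat. NE corner is SW corner plus one full cell.
latitude -11.94583, longitude -92.33333.

-11.94583, -92.33333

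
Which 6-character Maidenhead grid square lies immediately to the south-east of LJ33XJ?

Longitude subsquare x = 23; +1 → 24, wraps to 0 = a, carry into square.
Longitude square 3; +1 → 4.
Latitude subsquare j = 9; −1 → 8 = i.

LJ43ai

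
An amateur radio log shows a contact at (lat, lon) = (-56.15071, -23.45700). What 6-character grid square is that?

HD83gu

Offset from 180°W / 90°S: lon 156.5430°, lat 33.8493°.
Field: lon ⌊156.5430/20⌋ = 7 → H; lat ⌊33.8493/10⌋ = 3 → D.
Square: lon ⌊16.5430/2⌋ = 8; lat ⌊3.8493/1⌋ = 3.
Subsquare: lon ⌊0.5430/0.0833333⌋ = 6 → g; lat ⌊0.8493/0.0416667⌋ = 20 → u.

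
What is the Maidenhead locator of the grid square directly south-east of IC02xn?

Longitude subsquare x = 23; +1 → 24, wraps to 0 = a, carry into square.
Longitude square 0; +1 → 1.
Latitude subsquare n = 13; −1 → 12 = m.

IC12am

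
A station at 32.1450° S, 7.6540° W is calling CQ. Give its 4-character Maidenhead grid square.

IF67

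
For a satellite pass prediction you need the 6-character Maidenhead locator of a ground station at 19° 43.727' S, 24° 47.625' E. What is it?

Add 180° to longitude and 90° to latitude: 204.7937, 70.2712.
Field: lon ⌊204.7937/20⌋ = 10 → K; lat ⌊70.2712/10⌋ = 7 → H.
Square: lon ⌊4.7937/2⌋ = 2; lat ⌊0.2712/1⌋ = 0.
Subsquare: lon ⌊0.7937/0.0833333⌋ = 9 → j; lat ⌊0.2712/0.0416667⌋ = 6 → g.

KH20jg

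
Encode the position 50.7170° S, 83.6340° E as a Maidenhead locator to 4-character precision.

ND19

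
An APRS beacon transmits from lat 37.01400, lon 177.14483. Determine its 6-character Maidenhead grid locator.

RM87na

Offset from 180°W / 90°S: lon 357.1448°, lat 127.0140°.
Field (20°×10°, letters A–R): 357.1448/20 → 17 → R, 127.0140/10 → 12 → M; chars RM.
Square (2°×1°, digits 0–9): 17.1448/2 → 8, 7.0140/1 → 7; chars 87.
Subsquare (5′×2.5′, letters a–x): 1.1448/0.0833333 → 13 → n, 0.0140/0.0416667 → 0 → a; chars na.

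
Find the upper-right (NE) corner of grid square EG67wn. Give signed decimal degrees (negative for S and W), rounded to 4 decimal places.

Field E=4, G=6: +4·20° lon, +6·10° lat → SW at lon -100°, lat -30°.
Square 6, 7: +6·2° lon, +7·1° lat → SW at lon -88°, lat -23°.
Subsquare w=22, n=13: +22·0.0833333° lon, +13·0.0416667° lat → SW at lon -86.1667°, lat -22.4583°.
Cell spans 0.0833333° lon × 0.0416667° lat. NE corner is SW corner plus one full cell.
latitude -22.4167, longitude -86.0833.

-22.4167, -86.0833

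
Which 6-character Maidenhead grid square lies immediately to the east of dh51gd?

Longitude subsquare g = 6; +1 → 7 = h.
The latitude characters are unchanged.

DH51hd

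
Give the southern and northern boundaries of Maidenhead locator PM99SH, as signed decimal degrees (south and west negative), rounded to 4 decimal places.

Field P=15, M=12: +15·20° lon, +12·10° lat → SW at lon 120°, lat 30°.
Square 9, 9: +9·2° lon, +9·1° lat → SW at lon 138°, lat 39°.
Subsquare s=18, h=7: +18·0.0833333° lon, +7·0.0416667° lat → SW at lon 139.5°, lat 39.2917°.
Cell spans 0.0833333° lon × 0.0416667° lat.
south 39.2917, north 39.3333.

39.2917, 39.3333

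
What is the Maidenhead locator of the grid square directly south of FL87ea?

Latitude subsquare a = 0; −1 → -1, wraps to 23 = x, carry into square.
Latitude square 7; −1 → 6.
The longitude characters are unchanged.

FL86ex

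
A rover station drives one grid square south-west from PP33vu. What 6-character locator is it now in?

Longitude subsquare v = 21; −1 → 20 = u.
Latitude subsquare u = 20; −1 → 19 = t.

PP33ut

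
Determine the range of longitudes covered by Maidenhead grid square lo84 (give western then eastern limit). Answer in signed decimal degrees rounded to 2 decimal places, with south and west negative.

56.00, 58.00

Field L=11, O=14: +11·20° lon, +14·10° lat → SW at lon 40°, lat 50°.
Square 8, 4: +8·2° lon, +4·1° lat → SW at lon 56°, lat 54°.
Cell spans 2° lon × 1° lat.
west 56.00, east 58.00.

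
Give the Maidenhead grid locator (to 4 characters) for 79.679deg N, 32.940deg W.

Offset from 180°W / 90°S: lon 147.06°, lat 169.68°.
Field: 147.06/20 → 7 → H, 169.68/10 → 16 → Q; chars HQ.
Square: 7.06/2 → 3, 9.68/1 → 9; chars 39.

HQ39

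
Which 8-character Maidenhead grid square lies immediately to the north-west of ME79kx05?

Longitude extended square 0; −1 → -1, wraps to 9, carry into subsquare.
Longitude subsquare k = 10; −1 → 9 = j.
Latitude extended square 5; +1 → 6.

ME79jx96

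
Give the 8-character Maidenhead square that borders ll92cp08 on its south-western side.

LL92bp97

Longitude extended square 0; −1 → -1, wraps to 9, carry into subsquare.
Longitude subsquare c = 2; −1 → 1 = b.
Latitude extended square 8; −1 → 7.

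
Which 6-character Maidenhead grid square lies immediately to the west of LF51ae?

LF41xe

Longitude subsquare a = 0; −1 → -1, wraps to 23 = x, carry into square.
Longitude square 5; −1 → 4.
The latitude characters are unchanged.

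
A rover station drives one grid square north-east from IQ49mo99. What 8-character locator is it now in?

IQ49np00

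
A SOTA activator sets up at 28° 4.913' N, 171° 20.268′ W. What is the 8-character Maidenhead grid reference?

AL48hb99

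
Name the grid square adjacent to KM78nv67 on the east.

Longitude extended square 6; +1 → 7.
The latitude characters are unchanged.

KM78nv77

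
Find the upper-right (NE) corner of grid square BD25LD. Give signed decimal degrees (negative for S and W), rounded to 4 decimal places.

-54.8333, -155.0000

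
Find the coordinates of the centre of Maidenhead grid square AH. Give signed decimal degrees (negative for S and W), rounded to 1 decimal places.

Field A=0, H=7: +0·20° lon, +7·10° lat → SW at lon -180°, lat -20°.
Cell spans 20° lon × 10° lat. Centre is SW corner plus half of each.
latitude -15.0, longitude -170.0.

-15.0, -170.0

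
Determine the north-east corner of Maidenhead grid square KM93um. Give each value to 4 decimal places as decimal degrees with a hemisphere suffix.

33.5417° N, 39.7500° E

Field K=10, M=12: +10·20° lon, +12·10° lat → SW at lon 20°, lat 30°.
Square 9, 3: +9·2° lon, +3·1° lat → SW at lon 38°, lat 33°.
Subsquare u=20, m=12: +20·0.0833333° lon, +12·0.0416667° lat → SW at lon 39.6667°, lat 33.5°.
Cell spans 0.0833333° lon × 0.0416667° lat. NE corner is SW corner plus one full cell.
latitude 33.5417° N, longitude 39.7500° E.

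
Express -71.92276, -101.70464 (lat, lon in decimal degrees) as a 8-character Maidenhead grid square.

DB98db58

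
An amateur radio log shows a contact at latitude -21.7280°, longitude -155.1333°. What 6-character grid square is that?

BG28kg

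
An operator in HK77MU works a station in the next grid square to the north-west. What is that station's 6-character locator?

HK77lv

Longitude subsquare m = 12; −1 → 11 = l.
Latitude subsquare u = 20; +1 → 21 = v.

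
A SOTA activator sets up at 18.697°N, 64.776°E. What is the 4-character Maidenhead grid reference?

Offset from 180°W / 90°S: lon 244.78°, lat 108.70°.
Field: lon ⌊244.78/20⌋ = 12 → M; lat ⌊108.70/10⌋ = 10 → K.
Square: lon ⌊4.78/2⌋ = 2; lat ⌊8.70/1⌋ = 8.

MK28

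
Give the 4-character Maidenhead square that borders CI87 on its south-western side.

Longitude square 8; −1 → 7.
Latitude square 7; −1 → 6.

CI76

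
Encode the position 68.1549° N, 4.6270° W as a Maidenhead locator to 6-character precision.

IP78qd

Add 180° to longitude and 90° to latitude: 175.3730, 158.1549.
Field (20°×10°, letters A–R): 175.3730/20 → 8 → I, 158.1549/10 → 15 → P; chars IP.
Square (2°×1°, digits 0–9): 15.3730/2 → 7, 8.1549/1 → 8; chars 78.
Subsquare (5′×2.5′, letters a–x): 1.3730/0.0833333 → 16 → q, 0.1549/0.0416667 → 3 → d; chars qd.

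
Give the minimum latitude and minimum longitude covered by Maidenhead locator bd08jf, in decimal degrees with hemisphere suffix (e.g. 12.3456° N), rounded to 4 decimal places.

51.7917° S, 159.2500° W

Field B=1, D=3: +1·20° lon, +3·10° lat → SW at lon -160°, lat -60°.
Square 0, 8: +0·2° lon, +8·1° lat → SW at lon -160°, lat -52°.
Subsquare j=9, f=5: +9·0.0833333° lon, +5·0.0416667° lat → SW at lon -159.25°, lat -51.7917°.
latitude 51.7917° S, longitude 159.2500° W.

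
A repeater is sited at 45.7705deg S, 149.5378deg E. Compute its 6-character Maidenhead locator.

Offset from 180°W / 90°S: lon 329.5378°, lat 44.2295°.
Field: lon ⌊329.5378/20⌋ = 16 → Q; lat ⌊44.2295/10⌋ = 4 → E.
Square: lon ⌊9.5378/2⌋ = 4; lat ⌊4.2295/1⌋ = 4.
Subsquare: lon ⌊1.5378/0.0833333⌋ = 18 → s; lat ⌊0.2295/0.0416667⌋ = 5 → f.

QE44sf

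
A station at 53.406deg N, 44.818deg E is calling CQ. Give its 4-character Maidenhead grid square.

LO23

Shift to the Maidenhead origin (180°W, 90°S): lon 224.82, lat 143.41.
Field: 224.82/20 → 11 → L, 143.41/10 → 14 → O; chars LO.
Square: 4.82/2 → 2, 3.41/1 → 3; chars 23.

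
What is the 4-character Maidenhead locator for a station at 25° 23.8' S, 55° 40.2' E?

Add 180° to longitude and 90° to latitude: 235.67, 64.60.
Field: 235.67/20 → 11 → L, 64.60/10 → 6 → G; chars LG.
Square: 15.67/2 → 7, 4.60/1 → 4; chars 74.

LG74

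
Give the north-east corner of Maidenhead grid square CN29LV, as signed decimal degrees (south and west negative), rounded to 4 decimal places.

49.9167, -135.0000

Field C=2, N=13: +2·20° lon, +13·10° lat → SW at lon -140°, lat 40°.
Square 2, 9: +2·2° lon, +9·1° lat → SW at lon -136°, lat 49°.
Subsquare l=11, v=21: +11·0.0833333° lon, +21·0.0416667° lat → SW at lon -135.083°, lat 49.875°.
Cell spans 0.0833333° lon × 0.0416667° lat. NE corner is SW corner plus one full cell.
latitude 49.9167, longitude -135.0000.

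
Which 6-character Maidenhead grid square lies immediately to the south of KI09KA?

Latitude subsquare a = 0; −1 → -1, wraps to 23 = x, carry into square.
Latitude square 9; −1 → 8.
The longitude characters are unchanged.

KI08kx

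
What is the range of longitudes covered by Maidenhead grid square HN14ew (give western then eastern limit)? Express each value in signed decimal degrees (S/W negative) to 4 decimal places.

Field H=7, N=13: +7·20° lon, +13·10° lat → SW at lon -40°, lat 40°.
Square 1, 4: +1·2° lon, +4·1° lat → SW at lon -38°, lat 44°.
Subsquare e=4, w=22: +4·0.0833333° lon, +22·0.0416667° lat → SW at lon -37.6667°, lat 44.9167°.
Cell spans 0.0833333° lon × 0.0416667° lat.
west -37.6667, east -37.5833.

-37.6667, -37.5833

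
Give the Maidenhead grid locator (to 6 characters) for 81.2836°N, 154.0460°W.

BR21xg

Offset from 180°W / 90°S: lon 25.9540°, lat 171.2836°.
Field: lon ⌊25.9540/20⌋ = 1 → B; lat ⌊171.2836/10⌋ = 17 → R.
Square: lon ⌊5.9540/2⌋ = 2; lat ⌊1.2836/1⌋ = 1.
Subsquare: lon ⌊1.9540/0.0833333⌋ = 23 → x; lat ⌊0.2836/0.0416667⌋ = 6 → g.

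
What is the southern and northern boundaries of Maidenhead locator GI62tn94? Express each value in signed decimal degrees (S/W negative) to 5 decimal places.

Field G=6, I=8: +6·20° lon, +8·10° lat → SW at lon -60°, lat -10°.
Square 6, 2: +6·2° lon, +2·1° lat → SW at lon -48°, lat -8°.
Subsquare t=19, n=13: +19·0.0833333° lon, +13·0.0416667° lat → SW at lon -46.4167°, lat -7.45833°.
Extended square 9, 4: +9·0.00833333° lon, +4·0.00416667° lat → SW at lon -46.3417°, lat -7.44167°.
Cell spans 0.00833333° lon × 0.00416667° lat.
south -7.44167, north -7.43750.

-7.44167, -7.43750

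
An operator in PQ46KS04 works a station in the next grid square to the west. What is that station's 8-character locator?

PQ46js94

Longitude extended square 0; −1 → -1, wraps to 9, carry into subsquare.
Longitude subsquare k = 10; −1 → 9 = j.
The latitude characters are unchanged.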